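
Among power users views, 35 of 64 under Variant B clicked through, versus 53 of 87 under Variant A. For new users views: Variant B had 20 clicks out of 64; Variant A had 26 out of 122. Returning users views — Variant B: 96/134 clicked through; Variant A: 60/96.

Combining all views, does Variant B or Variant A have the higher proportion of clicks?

Power users: Variant B 35/64 = 54.7%, Variant A 53/87 = 60.9% → Variant A
New users: Variant B 20/64 = 31.2%, Variant A 26/122 = 21.3% → Variant B
Returning users: Variant B 96/134 = 71.6%, Variant A 60/96 = 62.5% → Variant B
Overall: Variant B 151/262 = 57.6%, Variant A 139/305 = 45.6% → Variant B
(Neither sweeps every user group, but Variant B has the higher pooled rate.)

Variant B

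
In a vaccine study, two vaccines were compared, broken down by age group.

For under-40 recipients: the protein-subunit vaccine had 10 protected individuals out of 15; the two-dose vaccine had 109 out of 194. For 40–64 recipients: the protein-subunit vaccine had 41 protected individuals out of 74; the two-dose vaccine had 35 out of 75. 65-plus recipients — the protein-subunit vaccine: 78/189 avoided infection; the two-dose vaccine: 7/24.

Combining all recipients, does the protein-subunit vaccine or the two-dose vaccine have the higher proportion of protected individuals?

the two-dose vaccine

Under-40: the protein-subunit vaccine 10/15 = 66.7%, the two-dose vaccine 109/194 = 56.2% → the protein-subunit vaccine
40–64: the protein-subunit vaccine 41/74 = 55.4%, the two-dose vaccine 35/75 = 46.7% → the protein-subunit vaccine
65-plus: the protein-subunit vaccine 78/189 = 41.3%, the two-dose vaccine 7/24 = 29.2% → the protein-subunit vaccine
Overall: the protein-subunit vaccine 129/278 = 46.4%, the two-dose vaccine 151/293 = 51.5% → the two-dose vaccine
(The protein-subunit vaccine wins every age group but the two-dose vaccine wins overall — the protein-subunit vaccine's recipients skew toward the low-rate 65-plus group.)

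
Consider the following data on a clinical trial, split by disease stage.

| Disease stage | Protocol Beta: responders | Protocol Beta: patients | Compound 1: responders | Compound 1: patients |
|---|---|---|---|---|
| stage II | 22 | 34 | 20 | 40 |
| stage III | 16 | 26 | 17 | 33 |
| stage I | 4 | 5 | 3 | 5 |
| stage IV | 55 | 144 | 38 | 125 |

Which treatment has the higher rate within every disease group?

Protocol Beta

Stage II: Protocol Beta 22/34 = 64.7%, Compound 1 20/40 = 50.0% → Protocol Beta
Stage III: Protocol Beta 16/26 = 61.5%, Compound 1 17/33 = 51.5% → Protocol Beta
Stage I: Protocol Beta 4/5 = 80.0%, Compound 1 3/5 = 60.0% → Protocol Beta
Stage IV: Protocol Beta 55/144 = 38.2%, Compound 1 38/125 = 30.4% → Protocol Beta
Protocol Beta has the higher rate in all 4 groups.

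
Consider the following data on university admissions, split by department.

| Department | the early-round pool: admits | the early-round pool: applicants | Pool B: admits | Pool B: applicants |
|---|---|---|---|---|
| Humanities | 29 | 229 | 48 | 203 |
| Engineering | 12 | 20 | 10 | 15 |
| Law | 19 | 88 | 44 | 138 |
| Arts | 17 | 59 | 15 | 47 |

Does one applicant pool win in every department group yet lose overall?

No

Humanities: the early-round pool 29/229 = 12.7%, Pool B 48/203 = 23.6% → Pool B
Engineering: the early-round pool 12/20 = 60.0%, Pool B 10/15 = 66.7% → Pool B
Law: the early-round pool 19/88 = 21.6%, Pool B 44/138 = 31.9% → Pool B
Arts: the early-round pool 17/59 = 28.8%, Pool B 15/47 = 31.9% → Pool B
Overall: the early-round pool 77/396 = 19.4%, Pool B 117/403 = 29.0% → Pool B
Pool B wins overall and in every department group — no reversal.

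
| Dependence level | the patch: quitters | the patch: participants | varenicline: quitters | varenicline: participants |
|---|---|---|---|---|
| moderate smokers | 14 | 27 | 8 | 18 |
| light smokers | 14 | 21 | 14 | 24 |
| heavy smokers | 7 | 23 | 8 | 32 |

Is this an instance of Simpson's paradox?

Moderate smokers: the patch 14/27 = 51.9%, varenicline 8/18 = 44.4% → the patch
Light smokers: the patch 14/21 = 66.7%, varenicline 14/24 = 58.3% → the patch
Heavy smokers: the patch 7/23 = 30.4%, varenicline 8/32 = 25.0% → the patch
Overall: the patch 35/71 = 49.3%, varenicline 30/74 = 40.5% → the patch
The patch wins overall and in every dependence group — no reversal.

No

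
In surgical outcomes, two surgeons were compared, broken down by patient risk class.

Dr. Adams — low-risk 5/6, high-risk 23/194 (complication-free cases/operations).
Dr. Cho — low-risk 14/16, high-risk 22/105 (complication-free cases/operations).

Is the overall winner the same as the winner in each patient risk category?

Low-risk: Dr. Adams 5/6 = 83.3%, Dr. Cho 14/16 = 87.5% → Dr. Cho
High-risk: Dr. Adams 23/194 = 11.9%, Dr. Cho 22/105 = 21.0% → Dr. Cho
Overall: Dr. Adams 28/200 = 14.0%, Dr. Cho 36/121 = 29.8% → Dr. Cho
Dr. Cho wins overall and in every patient risk group — no reversal.

Yes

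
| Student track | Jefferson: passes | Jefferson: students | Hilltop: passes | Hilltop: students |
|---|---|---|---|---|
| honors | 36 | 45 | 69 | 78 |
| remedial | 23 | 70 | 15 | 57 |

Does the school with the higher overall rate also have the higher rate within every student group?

Honors: Jefferson 36/45 = 80.0%, Hilltop 69/78 = 88.5% → Hilltop
Remedial: Jefferson 23/70 = 32.9%, Hilltop 15/57 = 26.3% → Jefferson
Overall: Jefferson 59/115 = 51.3%, Hilltop 84/135 = 62.2% → Hilltop
Neither sweeps: Jefferson wins 1 of 2 groups, Hilltop wins 1. Hilltop wins overall but not every group — no Simpson reversal.

No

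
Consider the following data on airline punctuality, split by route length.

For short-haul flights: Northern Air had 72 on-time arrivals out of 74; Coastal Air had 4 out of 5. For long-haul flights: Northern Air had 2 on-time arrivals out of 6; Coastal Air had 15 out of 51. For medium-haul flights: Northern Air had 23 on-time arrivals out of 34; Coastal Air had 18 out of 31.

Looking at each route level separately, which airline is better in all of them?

Short-haul: Northern Air 72/74 = 97.3%, Coastal Air 4/5 = 80.0% → Northern Air
Long-haul: Northern Air 2/6 = 33.3%, Coastal Air 15/51 = 29.4% → Northern Air
Medium-haul: Northern Air 23/34 = 67.6%, Coastal Air 18/31 = 58.1% → Northern Air
Northern Air has the higher rate in all 3 groups.

Northern Air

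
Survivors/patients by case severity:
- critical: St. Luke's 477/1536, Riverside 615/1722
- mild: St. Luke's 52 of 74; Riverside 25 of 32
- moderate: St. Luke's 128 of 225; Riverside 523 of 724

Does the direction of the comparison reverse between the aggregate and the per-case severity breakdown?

Critical: St. Luke's 477/1536 = 31.1%, Riverside 615/1722 = 35.7% → Riverside
Mild: St. Luke's 52/74 = 70.3%, Riverside 25/32 = 78.1% → Riverside
Moderate: St. Luke's 128/225 = 56.9%, Riverside 523/724 = 72.2% → Riverside
Overall: St. Luke's 657/1835 = 35.8%, Riverside 1163/2478 = 46.9% → Riverside
Riverside wins overall and in every case group — no reversal.

No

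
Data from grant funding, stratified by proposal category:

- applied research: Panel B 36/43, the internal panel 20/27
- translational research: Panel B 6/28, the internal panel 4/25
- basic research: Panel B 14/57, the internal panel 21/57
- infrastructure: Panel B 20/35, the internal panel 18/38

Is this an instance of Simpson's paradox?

Applied research: Panel B 36/43 = 83.7%, the internal panel 20/27 = 74.1% → Panel B
Translational research: Panel B 6/28 = 21.4%, the internal panel 4/25 = 16.0% → Panel B
Basic research: Panel B 14/57 = 24.6%, the internal panel 21/57 = 36.8% → the internal panel
Infrastructure: Panel B 20/35 = 57.1%, the internal panel 18/38 = 47.4% → Panel B
Overall: Panel B 76/163 = 46.6%, the internal panel 63/147 = 42.9% → Panel B
Neither sweeps: Panel B wins 3 of 4 groups, the internal panel wins 1. Panel B wins overall but not every group — no Simpson reversal.

No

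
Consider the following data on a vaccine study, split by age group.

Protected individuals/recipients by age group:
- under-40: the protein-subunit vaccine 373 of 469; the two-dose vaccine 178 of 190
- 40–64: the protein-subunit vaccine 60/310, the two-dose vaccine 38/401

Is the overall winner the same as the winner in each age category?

No

Under-40: the protein-subunit vaccine 373/469 = 79.5%, the two-dose vaccine 178/190 = 93.7% → the two-dose vaccine
40–64: the protein-subunit vaccine 60/310 = 19.4%, the two-dose vaccine 38/401 = 9.5% → the protein-subunit vaccine
Overall: the protein-subunit vaccine 433/779 = 55.6%, the two-dose vaccine 216/591 = 36.5% → the protein-subunit vaccine
Neither sweeps: the protein-subunit vaccine wins 1 of 2 groups, the two-dose vaccine wins 1. The protein-subunit vaccine wins overall but not every group — no Simpson reversal.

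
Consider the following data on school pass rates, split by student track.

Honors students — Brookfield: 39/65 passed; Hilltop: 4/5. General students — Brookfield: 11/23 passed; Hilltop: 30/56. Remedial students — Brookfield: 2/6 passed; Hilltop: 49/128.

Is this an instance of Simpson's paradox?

Honors: Brookfield 39/65 = 60.0%, Hilltop 4/5 = 80.0% → Hilltop
General: Brookfield 11/23 = 47.8%, Hilltop 30/56 = 53.6% → Hilltop
Remedial: Brookfield 2/6 = 33.3%, Hilltop 49/128 = 38.3% → Hilltop
Overall: Brookfield 52/94 = 55.3%, Hilltop 83/189 = 43.9% → Brookfield
Hilltop wins each student group but Brookfield wins overall — the comparison reverses. Hilltop's students skew toward remedial, which has a lower base rate.

Yes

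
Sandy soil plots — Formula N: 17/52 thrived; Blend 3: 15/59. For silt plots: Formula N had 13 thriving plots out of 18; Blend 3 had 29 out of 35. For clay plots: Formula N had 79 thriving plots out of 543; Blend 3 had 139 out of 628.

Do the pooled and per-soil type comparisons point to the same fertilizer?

Sandy soil: Formula N 17/52 = 32.7%, Blend 3 15/59 = 25.4% → Formula N
Silt: Formula N 13/18 = 72.2%, Blend 3 29/35 = 82.9% → Blend 3
Clay: Formula N 79/543 = 14.5%, Blend 3 139/628 = 22.1% → Blend 3
Overall: Formula N 109/613 = 17.8%, Blend 3 183/722 = 25.3% → Blend 3
Neither sweeps: Formula N wins 1 of 3 groups, Blend 3 wins 2. Blend 3 wins overall but not every group — no Simpson reversal.

No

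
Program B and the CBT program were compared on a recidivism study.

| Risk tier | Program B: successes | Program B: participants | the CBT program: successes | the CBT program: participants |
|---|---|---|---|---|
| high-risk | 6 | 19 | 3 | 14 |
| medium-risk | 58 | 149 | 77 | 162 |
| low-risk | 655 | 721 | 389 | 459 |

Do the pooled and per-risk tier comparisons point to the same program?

No

High-risk: Program B 6/19 = 31.6%, the CBT program 3/14 = 21.4% → Program B
Medium-risk: Program B 58/149 = 38.9%, the CBT program 77/162 = 47.5% → the CBT program
Low-risk: Program B 655/721 = 90.8%, the CBT program 389/459 = 84.7% → Program B
Overall: Program B 719/889 = 80.9%, the CBT program 469/635 = 73.9% → Program B
Neither sweeps: Program B wins 2 of 3 groups, the CBT program wins 1. Program B wins overall but not every group — no Simpson reversal.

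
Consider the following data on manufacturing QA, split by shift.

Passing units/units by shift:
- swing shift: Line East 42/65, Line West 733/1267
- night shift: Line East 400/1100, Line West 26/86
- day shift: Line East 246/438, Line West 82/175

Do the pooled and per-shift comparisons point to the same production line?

Swing shift: Line East 42/65 = 64.6%, Line West 733/1267 = 57.9% → Line East
Night shift: Line East 400/1100 = 36.4%, Line West 26/86 = 30.2% → Line East
Day shift: Line East 246/438 = 56.2%, Line West 82/175 = 46.9% → Line East
Overall: Line East 688/1603 = 42.9%, Line West 841/1528 = 55.0% → Line West
Line East wins each shift group but Line West wins overall — the comparison reverses. Line East's units skew toward night shift, which has a lower base rate.

No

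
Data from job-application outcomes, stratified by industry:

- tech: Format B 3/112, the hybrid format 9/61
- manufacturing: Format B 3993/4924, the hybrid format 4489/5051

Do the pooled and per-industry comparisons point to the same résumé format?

Tech: Format B 3/112 = 2.7%, the hybrid format 9/61 = 14.8% → the hybrid format
Manufacturing: Format B 3993/4924 = 81.1%, the hybrid format 4489/5051 = 88.9% → the hybrid format
Overall: Format B 3996/5036 = 79.3%, the hybrid format 4498/5112 = 88.0% → the hybrid format
The hybrid format wins overall and in every industry group — no reversal.

Yes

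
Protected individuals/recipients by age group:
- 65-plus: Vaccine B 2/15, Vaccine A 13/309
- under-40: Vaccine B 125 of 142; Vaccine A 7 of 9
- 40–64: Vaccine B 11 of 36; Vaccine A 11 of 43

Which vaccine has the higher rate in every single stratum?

65-plus: Vaccine B 2/15 = 13.3%, Vaccine A 13/309 = 4.2% → Vaccine B
Under-40: Vaccine B 125/142 = 88.0%, Vaccine A 7/9 = 77.8% → Vaccine B
40–64: Vaccine B 11/36 = 30.6%, Vaccine A 11/43 = 25.6% → Vaccine B
Vaccine B has the higher rate in all 3 groups.

Vaccine B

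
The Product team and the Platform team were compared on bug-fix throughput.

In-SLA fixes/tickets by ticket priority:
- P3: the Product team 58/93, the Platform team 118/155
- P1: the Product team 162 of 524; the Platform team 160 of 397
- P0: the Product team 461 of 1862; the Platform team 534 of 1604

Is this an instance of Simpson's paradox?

P3: the Product team 58/93 = 62.4%, the Platform team 118/155 = 76.1% → the Platform team
P1: the Product team 162/524 = 30.9%, the Platform team 160/397 = 40.3% → the Platform team
P0: the Product team 461/1862 = 24.8%, the Platform team 534/1604 = 33.3% → the Platform team
Overall: the Product team 681/2479 = 27.5%, the Platform team 812/2156 = 37.7% → the Platform team
The Platform team wins overall and in every ticket group — no reversal.

No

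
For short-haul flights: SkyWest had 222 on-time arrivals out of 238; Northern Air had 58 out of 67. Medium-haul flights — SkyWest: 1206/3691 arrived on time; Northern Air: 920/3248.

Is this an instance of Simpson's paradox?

Short-haul: SkyWest 222/238 = 93.3%, Northern Air 58/67 = 86.6% → SkyWest
Medium-haul: SkyWest 1206/3691 = 32.7%, Northern Air 920/3248 = 28.3% → SkyWest
Overall: SkyWest 1428/3929 = 36.3%, Northern Air 978/3315 = 29.5% → SkyWest
SkyWest wins overall and in every route group — no reversal.

No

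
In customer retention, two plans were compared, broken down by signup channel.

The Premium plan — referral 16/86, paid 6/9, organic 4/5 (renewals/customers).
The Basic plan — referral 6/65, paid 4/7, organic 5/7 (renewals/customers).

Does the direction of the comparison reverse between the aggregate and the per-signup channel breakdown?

No

Referral: the Premium plan 16/86 = 18.6%, the Basic plan 6/65 = 9.2% → the Premium plan
Paid: the Premium plan 6/9 = 66.7%, the Basic plan 4/7 = 57.1% → the Premium plan
Organic: the Premium plan 4/5 = 80.0%, the Basic plan 5/7 = 71.4% → the Premium plan
Overall: the Premium plan 26/100 = 26.0%, the Basic plan 15/79 = 19.0% → the Premium plan
The Premium plan wins overall and in every signup group — no reversal.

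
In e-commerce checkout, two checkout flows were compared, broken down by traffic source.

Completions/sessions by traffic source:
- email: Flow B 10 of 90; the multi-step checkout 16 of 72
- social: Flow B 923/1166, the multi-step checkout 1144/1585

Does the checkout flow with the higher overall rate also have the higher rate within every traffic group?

No

Email: Flow B 10/90 = 11.1%, the multi-step checkout 16/72 = 22.2% → the multi-step checkout
Social: Flow B 923/1166 = 79.2%, the multi-step checkout 1144/1585 = 72.2% → Flow B
Overall: Flow B 933/1256 = 74.3%, the multi-step checkout 1160/1657 = 70.0% → Flow B
Neither sweeps: Flow B wins 1 of 2 groups, the multi-step checkout wins 1. Flow B wins overall but not every group — no Simpson reversal.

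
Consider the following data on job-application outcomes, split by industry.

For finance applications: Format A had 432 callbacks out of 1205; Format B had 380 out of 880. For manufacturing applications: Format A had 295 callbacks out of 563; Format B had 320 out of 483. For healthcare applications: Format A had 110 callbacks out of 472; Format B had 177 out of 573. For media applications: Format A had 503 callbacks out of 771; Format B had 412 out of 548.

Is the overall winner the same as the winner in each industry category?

Finance: Format A 432/1205 = 35.9%, Format B 380/880 = 43.2% → Format B
Manufacturing: Format A 295/563 = 52.4%, Format B 320/483 = 66.3% → Format B
Healthcare: Format A 110/472 = 23.3%, Format B 177/573 = 30.9% → Format B
Media: Format A 503/771 = 65.2%, Format B 412/548 = 75.2% → Format B
Overall: Format A 1340/3011 = 44.5%, Format B 1289/2484 = 51.9% → Format B
Format B wins overall and in every industry group — no reversal.

Yes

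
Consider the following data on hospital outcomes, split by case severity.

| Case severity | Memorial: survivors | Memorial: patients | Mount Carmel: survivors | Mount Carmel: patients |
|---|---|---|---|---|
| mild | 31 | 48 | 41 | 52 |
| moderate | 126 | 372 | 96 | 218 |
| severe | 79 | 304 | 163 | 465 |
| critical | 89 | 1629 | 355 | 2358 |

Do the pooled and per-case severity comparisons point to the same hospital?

Yes

Mild: Memorial 31/48 = 64.6%, Mount Carmel 41/52 = 78.8% → Mount Carmel
Moderate: Memorial 126/372 = 33.9%, Mount Carmel 96/218 = 44.0% → Mount Carmel
Severe: Memorial 79/304 = 26.0%, Mount Carmel 163/465 = 35.1% → Mount Carmel
Critical: Memorial 89/1629 = 5.5%, Mount Carmel 355/2358 = 15.1% → Mount Carmel
Overall: Memorial 325/2353 = 13.8%, Mount Carmel 655/3093 = 21.2% → Mount Carmel
Mount Carmel wins overall and in every case group — no reversal.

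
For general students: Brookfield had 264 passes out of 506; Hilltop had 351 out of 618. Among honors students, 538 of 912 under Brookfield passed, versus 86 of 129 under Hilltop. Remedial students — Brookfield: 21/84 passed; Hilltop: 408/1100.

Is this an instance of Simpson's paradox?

Yes

General: Brookfield 264/506 = 52.2%, Hilltop 351/618 = 56.8% → Hilltop
Honors: Brookfield 538/912 = 59.0%, Hilltop 86/129 = 66.7% → Hilltop
Remedial: Brookfield 21/84 = 25.0%, Hilltop 408/1100 = 37.1% → Hilltop
Overall: Brookfield 823/1502 = 54.8%, Hilltop 845/1847 = 45.7% → Brookfield
Hilltop wins each student group but Brookfield wins overall — the comparison reverses. Hilltop's students skew toward remedial, which has a lower base rate.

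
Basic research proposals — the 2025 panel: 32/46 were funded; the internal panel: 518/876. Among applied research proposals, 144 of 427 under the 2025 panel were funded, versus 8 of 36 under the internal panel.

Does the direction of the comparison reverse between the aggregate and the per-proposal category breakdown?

Basic research: the 2025 panel 32/46 = 69.6%, the internal panel 518/876 = 59.1% → the 2025 panel
Applied research: the 2025 panel 144/427 = 33.7%, the internal panel 8/36 = 22.2% → the 2025 panel
Overall: the 2025 panel 176/473 = 37.2%, the internal panel 526/912 = 57.7% → the internal panel
The 2025 panel wins each proposal group but the internal panel wins overall — the comparison reverses. The 2025 panel's proposals skew toward applied research, which has a lower base rate.

Yes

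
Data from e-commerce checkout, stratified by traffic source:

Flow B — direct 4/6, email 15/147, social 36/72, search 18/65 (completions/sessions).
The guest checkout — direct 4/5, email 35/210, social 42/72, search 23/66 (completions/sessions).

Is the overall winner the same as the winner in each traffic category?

Yes

Direct: Flow B 4/6 = 66.7%, the guest checkout 4/5 = 80.0% → the guest checkout
Email: Flow B 15/147 = 10.2%, the guest checkout 35/210 = 16.7% → the guest checkout
Social: Flow B 36/72 = 50.0%, the guest checkout 42/72 = 58.3% → the guest checkout
Search: Flow B 18/65 = 27.7%, the guest checkout 23/66 = 34.8% → the guest checkout
Overall: Flow B 73/290 = 25.2%, the guest checkout 104/353 = 29.5% → the guest checkout
The guest checkout wins overall and in every traffic group — no reversal.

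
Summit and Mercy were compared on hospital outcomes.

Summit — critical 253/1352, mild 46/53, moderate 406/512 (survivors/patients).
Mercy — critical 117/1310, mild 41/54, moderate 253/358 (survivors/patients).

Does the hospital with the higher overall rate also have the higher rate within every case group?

Yes

Critical: Summit 253/1352 = 18.7%, Mercy 117/1310 = 8.9% → Summit
Mild: Summit 46/53 = 86.8%, Mercy 41/54 = 75.9% → Summit
Moderate: Summit 406/512 = 79.3%, Mercy 253/358 = 70.7% → Summit
Overall: Summit 705/1917 = 36.8%, Mercy 411/1722 = 23.9% → Summit
Summit wins overall and in every case group — no reversal.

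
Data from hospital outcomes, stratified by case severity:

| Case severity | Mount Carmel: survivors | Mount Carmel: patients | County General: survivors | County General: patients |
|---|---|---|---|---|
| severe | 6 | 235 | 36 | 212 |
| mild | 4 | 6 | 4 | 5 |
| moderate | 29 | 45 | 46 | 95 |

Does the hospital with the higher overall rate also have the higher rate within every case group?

Severe: Mount Carmel 6/235 = 2.6%, County General 36/212 = 17.0% → County General
Mild: Mount Carmel 4/6 = 66.7%, County General 4/5 = 80.0% → County General
Moderate: Mount Carmel 29/45 = 64.4%, County General 46/95 = 48.4% → Mount Carmel
Overall: Mount Carmel 39/286 = 13.6%, County General 86/312 = 27.6% → County General
Neither sweeps: Mount Carmel wins 1 of 3 groups, County General wins 2. County General wins overall but not every group — no Simpson reversal.

No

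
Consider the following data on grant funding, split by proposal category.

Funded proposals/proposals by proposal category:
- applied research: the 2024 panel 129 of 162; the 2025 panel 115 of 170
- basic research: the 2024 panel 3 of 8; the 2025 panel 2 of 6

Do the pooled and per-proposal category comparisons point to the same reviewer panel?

Applied research: the 2024 panel 129/162 = 79.6%, the 2025 panel 115/170 = 67.6% → the 2024 panel
Basic research: the 2024 panel 3/8 = 37.5%, the 2025 panel 2/6 = 33.3% → the 2024 panel
Overall: the 2024 panel 132/170 = 77.6%, the 2025 panel 117/176 = 66.5% → the 2024 panel
The 2024 panel wins overall and in every proposal group — no reversal.

Yes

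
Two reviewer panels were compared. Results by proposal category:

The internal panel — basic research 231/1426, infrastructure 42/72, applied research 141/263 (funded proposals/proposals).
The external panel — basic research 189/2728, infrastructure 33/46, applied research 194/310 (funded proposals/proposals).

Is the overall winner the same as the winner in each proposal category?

No

Basic research: the internal panel 231/1426 = 16.2%, the external panel 189/2728 = 6.9% → the internal panel
Infrastructure: the internal panel 42/72 = 58.3%, the external panel 33/46 = 71.7% → the external panel
Applied research: the internal panel 141/263 = 53.6%, the external panel 194/310 = 62.6% → the external panel
Overall: the internal panel 414/1761 = 23.5%, the external panel 416/3084 = 13.5% → the internal panel
Neither sweeps: the internal panel wins 1 of 3 groups, the external panel wins 2. The internal panel wins overall but not every group — no Simpson reversal.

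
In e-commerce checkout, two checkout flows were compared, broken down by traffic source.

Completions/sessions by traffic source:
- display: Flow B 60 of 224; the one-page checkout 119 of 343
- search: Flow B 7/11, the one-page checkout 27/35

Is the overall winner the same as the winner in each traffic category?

Yes

Display: Flow B 60/224 = 26.8%, the one-page checkout 119/343 = 34.7% → the one-page checkout
Search: Flow B 7/11 = 63.6%, the one-page checkout 27/35 = 77.1% → the one-page checkout
Overall: Flow B 67/235 = 28.5%, the one-page checkout 146/378 = 38.6% → the one-page checkout
The one-page checkout wins overall and in every traffic group — no reversal.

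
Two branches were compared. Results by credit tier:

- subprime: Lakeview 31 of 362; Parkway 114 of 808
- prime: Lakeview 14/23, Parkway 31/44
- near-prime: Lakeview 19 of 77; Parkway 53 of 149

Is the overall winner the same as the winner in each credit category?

Yes

Subprime: Lakeview 31/362 = 8.6%, Parkway 114/808 = 14.1% → Parkway
Prime: Lakeview 14/23 = 60.9%, Parkway 31/44 = 70.5% → Parkway
Near-prime: Lakeview 19/77 = 24.7%, Parkway 53/149 = 35.6% → Parkway
Overall: Lakeview 64/462 = 13.9%, Parkway 198/1001 = 19.8% → Parkway
Parkway wins overall and in every credit group — no reversal.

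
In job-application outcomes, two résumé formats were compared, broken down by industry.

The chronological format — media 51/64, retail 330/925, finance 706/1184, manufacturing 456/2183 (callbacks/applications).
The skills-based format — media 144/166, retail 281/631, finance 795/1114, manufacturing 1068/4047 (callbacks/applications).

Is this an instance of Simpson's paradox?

No

Media: the chronological format 51/64 = 79.7%, the skills-based format 144/166 = 86.7% → the skills-based format
Retail: the chronological format 330/925 = 35.7%, the skills-based format 281/631 = 44.5% → the skills-based format
Finance: the chronological format 706/1184 = 59.6%, the skills-based format 795/1114 = 71.4% → the skills-based format
Manufacturing: the chronological format 456/2183 = 20.9%, the skills-based format 1068/4047 = 26.4% → the skills-based format
Overall: the chronological format 1543/4356 = 35.4%, the skills-based format 2288/5958 = 38.4% → the skills-based format
The skills-based format wins overall and in every industry group — no reversal.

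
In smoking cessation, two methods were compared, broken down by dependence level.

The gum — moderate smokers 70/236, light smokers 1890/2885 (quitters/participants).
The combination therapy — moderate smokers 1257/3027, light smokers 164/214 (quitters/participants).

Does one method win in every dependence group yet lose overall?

Moderate smokers: the gum 70/236 = 29.7%, the combination therapy 1257/3027 = 41.5% → the combination therapy
Light smokers: the gum 1890/2885 = 65.5%, the combination therapy 164/214 = 76.6% → the combination therapy
Overall: the gum 1960/3121 = 62.8%, the combination therapy 1421/3241 = 43.8% → the gum
The combination therapy wins each dependence group but the gum wins overall — the comparison reverses. The combination therapy's participants skew toward moderate smokers, which has a lower base rate.

Yes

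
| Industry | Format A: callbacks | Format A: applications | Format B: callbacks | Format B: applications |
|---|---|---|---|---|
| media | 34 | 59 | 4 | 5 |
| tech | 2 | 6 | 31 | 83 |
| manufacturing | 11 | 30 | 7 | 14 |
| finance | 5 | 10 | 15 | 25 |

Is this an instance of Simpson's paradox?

Media: Format A 34/59 = 57.6%, Format B 4/5 = 80.0% → Format B
Tech: Format A 2/6 = 33.3%, Format B 31/83 = 37.3% → Format B
Manufacturing: Format A 11/30 = 36.7%, Format B 7/14 = 50.0% → Format B
Finance: Format A 5/10 = 50.0%, Format B 15/25 = 60.0% → Format B
Overall: Format A 52/105 = 49.5%, Format B 57/127 = 44.9% → Format A
Format B wins each industry group but Format A wins overall — the comparison reverses. Format B's applications skew toward tech, which has a lower base rate.

Yes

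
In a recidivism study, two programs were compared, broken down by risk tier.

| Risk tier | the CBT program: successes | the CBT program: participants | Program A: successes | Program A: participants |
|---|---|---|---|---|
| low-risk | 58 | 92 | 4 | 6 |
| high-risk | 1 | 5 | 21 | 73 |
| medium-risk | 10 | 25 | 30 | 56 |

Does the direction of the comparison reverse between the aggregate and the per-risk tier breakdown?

Yes

Low-risk: the CBT program 58/92 = 63.0%, Program A 4/6 = 66.7% → Program A
High-risk: the CBT program 1/5 = 20.0%, Program A 21/73 = 28.8% → Program A
Medium-risk: the CBT program 10/25 = 40.0%, Program A 30/56 = 53.6% → Program A
Overall: the CBT program 69/122 = 56.6%, Program A 55/135 = 40.7% → the CBT program
Program A wins each risk group but the CBT program wins overall — the comparison reverses. Program A's participants skew toward high-risk, which has a lower base rate.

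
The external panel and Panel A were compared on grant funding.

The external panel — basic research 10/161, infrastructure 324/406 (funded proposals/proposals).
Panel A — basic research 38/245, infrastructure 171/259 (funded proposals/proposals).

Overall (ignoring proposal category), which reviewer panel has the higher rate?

the external panel

Basic research: the external panel 10/161 = 6.2%, Panel A 38/245 = 15.5% → Panel A
Infrastructure: the external panel 324/406 = 79.8%, Panel A 171/259 = 66.0% → the external panel
Overall: the external panel 334/567 = 58.9%, Panel A 209/504 = 41.5% → the external panel
(Neither sweeps every proposal group, but the external panel has the higher pooled rate.)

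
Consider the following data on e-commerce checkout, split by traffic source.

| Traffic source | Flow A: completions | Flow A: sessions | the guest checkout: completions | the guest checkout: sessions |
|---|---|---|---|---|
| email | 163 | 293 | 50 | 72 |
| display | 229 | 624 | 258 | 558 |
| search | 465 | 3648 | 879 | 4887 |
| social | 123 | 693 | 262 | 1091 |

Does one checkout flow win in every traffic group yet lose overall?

Email: Flow A 163/293 = 55.6%, the guest checkout 50/72 = 69.4% → the guest checkout
Display: Flow A 229/624 = 36.7%, the guest checkout 258/558 = 46.2% → the guest checkout
Search: Flow A 465/3648 = 12.7%, the guest checkout 879/4887 = 18.0% → the guest checkout
Social: Flow A 123/693 = 17.7%, the guest checkout 262/1091 = 24.0% → the guest checkout
Overall: Flow A 980/5258 = 18.6%, the guest checkout 1449/6608 = 21.9% → the guest checkout
The guest checkout wins overall and in every traffic group — no reversal.

No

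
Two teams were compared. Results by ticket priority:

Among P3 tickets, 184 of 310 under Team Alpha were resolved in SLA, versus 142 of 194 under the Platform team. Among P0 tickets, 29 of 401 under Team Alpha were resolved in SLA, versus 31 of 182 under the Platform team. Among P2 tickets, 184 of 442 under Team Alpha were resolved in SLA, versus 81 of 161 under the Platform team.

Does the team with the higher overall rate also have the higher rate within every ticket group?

Yes

P3: Team Alpha 184/310 = 59.4%, the Platform team 142/194 = 73.2% → the Platform team
P0: Team Alpha 29/401 = 7.2%, the Platform team 31/182 = 17.0% → the Platform team
P2: Team Alpha 184/442 = 41.6%, the Platform team 81/161 = 50.3% → the Platform team
Overall: Team Alpha 397/1153 = 34.4%, the Platform team 254/537 = 47.3% → the Platform team
The Platform team wins overall and in every ticket group — no reversal.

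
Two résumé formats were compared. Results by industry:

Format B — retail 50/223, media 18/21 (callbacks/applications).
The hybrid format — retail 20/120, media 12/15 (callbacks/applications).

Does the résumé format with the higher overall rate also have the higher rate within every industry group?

Retail: Format B 50/223 = 22.4%, the hybrid format 20/120 = 16.7% → Format B
Media: Format B 18/21 = 85.7%, the hybrid format 12/15 = 80.0% → Format B
Overall: Format B 68/244 = 27.9%, the hybrid format 32/135 = 23.7% → Format B
Format B wins overall and in every industry group — no reversal.

Yes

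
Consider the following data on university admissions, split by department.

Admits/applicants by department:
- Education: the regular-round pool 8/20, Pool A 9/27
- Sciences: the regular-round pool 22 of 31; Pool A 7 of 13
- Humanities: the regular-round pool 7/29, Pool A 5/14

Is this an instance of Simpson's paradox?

Education: the regular-round pool 8/20 = 40.0%, Pool A 9/27 = 33.3% → the regular-round pool
Sciences: the regular-round pool 22/31 = 71.0%, Pool A 7/13 = 53.8% → the regular-round pool
Humanities: the regular-round pool 7/29 = 24.1%, Pool A 5/14 = 35.7% → Pool A
Overall: the regular-round pool 37/80 = 46.2%, Pool A 21/54 = 38.9% → the regular-round pool
Neither sweeps: the regular-round pool wins 2 of 3 groups, Pool A wins 1. The regular-round pool wins overall but not every group — no Simpson reversal.

No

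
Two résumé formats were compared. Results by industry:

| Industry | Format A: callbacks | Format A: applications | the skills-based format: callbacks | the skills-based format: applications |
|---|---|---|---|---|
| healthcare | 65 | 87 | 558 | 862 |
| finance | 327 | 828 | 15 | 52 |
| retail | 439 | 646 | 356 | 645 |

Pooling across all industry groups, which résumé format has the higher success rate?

Healthcare: Format A 65/87 = 74.7%, the skills-based format 558/862 = 64.7% → Format A
Finance: Format A 327/828 = 39.5%, the skills-based format 15/52 = 28.8% → Format A
Retail: Format A 439/646 = 68.0%, the skills-based format 356/645 = 55.2% → Format A
Overall: Format A 831/1561 = 53.2%, the skills-based format 929/1559 = 59.6% → the skills-based format
(Format A wins every industry group but the skills-based format wins overall — Format A's applications skew toward the low-rate finance group.)

the skills-based format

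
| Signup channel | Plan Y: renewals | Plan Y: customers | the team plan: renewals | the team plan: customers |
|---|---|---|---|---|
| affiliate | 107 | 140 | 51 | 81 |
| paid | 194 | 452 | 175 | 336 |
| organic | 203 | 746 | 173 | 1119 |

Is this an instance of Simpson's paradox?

Affiliate: Plan Y 107/140 = 76.4%, the team plan 51/81 = 63.0% → Plan Y
Paid: Plan Y 194/452 = 42.9%, the team plan 175/336 = 52.1% → the team plan
Organic: Plan Y 203/746 = 27.2%, the team plan 173/1119 = 15.5% → Plan Y
Overall: Plan Y 504/1338 = 37.7%, the team plan 399/1536 = 26.0% → Plan Y
Neither sweeps: Plan Y wins 2 of 3 groups, the team plan wins 1. Plan Y wins overall but not every group — no Simpson reversal.

No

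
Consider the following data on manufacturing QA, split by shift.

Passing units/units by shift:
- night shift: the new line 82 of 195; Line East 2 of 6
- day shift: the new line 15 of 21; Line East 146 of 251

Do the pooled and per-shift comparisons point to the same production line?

Night shift: the new line 82/195 = 42.1%, Line East 2/6 = 33.3% → the new line
Day shift: the new line 15/21 = 71.4%, Line East 146/251 = 58.2% → the new line
Overall: the new line 97/216 = 44.9%, Line East 148/257 = 57.6% → Line East
The new line wins each shift group but Line East wins overall — the comparison reverses. The new line's units skew toward night shift, which has a lower base rate.

No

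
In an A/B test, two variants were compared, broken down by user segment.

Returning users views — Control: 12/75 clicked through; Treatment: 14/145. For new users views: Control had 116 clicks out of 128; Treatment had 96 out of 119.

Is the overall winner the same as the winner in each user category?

Yes

Returning users: Control 12/75 = 16.0%, Treatment 14/145 = 9.7% → Control
New users: Control 116/128 = 90.6%, Treatment 96/119 = 80.7% → Control
Overall: Control 128/203 = 63.1%, Treatment 110/264 = 41.7% → Control
Control wins overall and in every user group — no reversal.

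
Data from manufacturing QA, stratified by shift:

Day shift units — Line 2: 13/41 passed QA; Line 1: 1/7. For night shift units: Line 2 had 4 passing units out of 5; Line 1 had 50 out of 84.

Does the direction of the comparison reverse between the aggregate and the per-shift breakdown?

Day shift: Line 2 13/41 = 31.7%, Line 1 1/7 = 14.3% → Line 2
Night shift: Line 2 4/5 = 80.0%, Line 1 50/84 = 59.5% → Line 2
Overall: Line 2 17/46 = 37.0%, Line 1 51/91 = 56.0% → Line 1
Line 2 wins each shift group but Line 1 wins overall — the comparison reverses. Line 2's units skew toward day shift, which has a lower base rate.

Yes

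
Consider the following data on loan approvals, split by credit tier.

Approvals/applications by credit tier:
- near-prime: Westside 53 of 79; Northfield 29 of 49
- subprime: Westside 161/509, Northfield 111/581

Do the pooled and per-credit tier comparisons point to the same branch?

Near-prime: Westside 53/79 = 67.1%, Northfield 29/49 = 59.2% → Westside
Subprime: Westside 161/509 = 31.6%, Northfield 111/581 = 19.1% → Westside
Overall: Westside 214/588 = 36.4%, Northfield 140/630 = 22.2% → Westside
Westside wins overall and in every credit group — no reversal.

Yes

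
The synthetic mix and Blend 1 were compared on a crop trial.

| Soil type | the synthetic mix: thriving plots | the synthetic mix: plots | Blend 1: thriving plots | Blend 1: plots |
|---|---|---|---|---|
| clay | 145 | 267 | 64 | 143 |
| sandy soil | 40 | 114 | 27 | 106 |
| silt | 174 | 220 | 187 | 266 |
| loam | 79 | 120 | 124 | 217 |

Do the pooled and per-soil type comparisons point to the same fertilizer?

Yes

Clay: the synthetic mix 145/267 = 54.3%, Blend 1 64/143 = 44.8% → the synthetic mix
Sandy soil: the synthetic mix 40/114 = 35.1%, Blend 1 27/106 = 25.5% → the synthetic mix
Silt: the synthetic mix 174/220 = 79.1%, Blend 1 187/266 = 70.3% → the synthetic mix
Loam: the synthetic mix 79/120 = 65.8%, Blend 1 124/217 = 57.1% → the synthetic mix
Overall: the synthetic mix 438/721 = 60.7%, Blend 1 402/732 = 54.9% → the synthetic mix
The synthetic mix wins overall and in every soil group — no reversal.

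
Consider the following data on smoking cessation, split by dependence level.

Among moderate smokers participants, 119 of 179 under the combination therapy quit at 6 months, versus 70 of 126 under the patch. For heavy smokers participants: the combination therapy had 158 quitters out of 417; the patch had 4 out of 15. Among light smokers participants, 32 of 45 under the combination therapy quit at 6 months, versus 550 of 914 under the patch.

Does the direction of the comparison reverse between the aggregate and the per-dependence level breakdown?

Yes

Moderate smokers: the combination therapy 119/179 = 66.5%, the patch 70/126 = 55.6% → the combination therapy
Heavy smokers: the combination therapy 158/417 = 37.9%, the patch 4/15 = 26.7% → the combination therapy
Light smokers: the combination therapy 32/45 = 71.1%, the patch 550/914 = 60.2% → the combination therapy
Overall: the combination therapy 309/641 = 48.2%, the patch 624/1055 = 59.1% → the patch
The combination therapy wins each dependence group but the patch wins overall — the comparison reverses. The combination therapy's participants skew toward heavy smokers, which has a lower base rate.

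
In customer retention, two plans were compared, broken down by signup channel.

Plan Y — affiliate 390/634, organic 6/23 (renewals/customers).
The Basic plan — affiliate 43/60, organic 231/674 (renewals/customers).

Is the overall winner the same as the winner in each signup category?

Affiliate: Plan Y 390/634 = 61.5%, the Basic plan 43/60 = 71.7% → the Basic plan
Organic: Plan Y 6/23 = 26.1%, the Basic plan 231/674 = 34.3% → the Basic plan
Overall: Plan Y 396/657 = 60.3%, the Basic plan 274/734 = 37.3% → Plan Y
The Basic plan wins each signup group but Plan Y wins overall — the comparison reverses. The Basic plan's customers skew toward organic, which has a lower base rate.

No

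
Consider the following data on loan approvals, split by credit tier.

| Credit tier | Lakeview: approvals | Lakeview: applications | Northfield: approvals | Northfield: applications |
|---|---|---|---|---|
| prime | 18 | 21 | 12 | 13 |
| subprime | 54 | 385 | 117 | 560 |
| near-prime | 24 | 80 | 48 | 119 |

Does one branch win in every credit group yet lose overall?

Prime: Lakeview 18/21 = 85.7%, Northfield 12/13 = 92.3% → Northfield
Subprime: Lakeview 54/385 = 14.0%, Northfield 117/560 = 20.9% → Northfield
Near-prime: Lakeview 24/80 = 30.0%, Northfield 48/119 = 40.3% → Northfield
Overall: Lakeview 96/486 = 19.8%, Northfield 177/692 = 25.6% → Northfield
Northfield wins overall and in every credit group — no reversal.

No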